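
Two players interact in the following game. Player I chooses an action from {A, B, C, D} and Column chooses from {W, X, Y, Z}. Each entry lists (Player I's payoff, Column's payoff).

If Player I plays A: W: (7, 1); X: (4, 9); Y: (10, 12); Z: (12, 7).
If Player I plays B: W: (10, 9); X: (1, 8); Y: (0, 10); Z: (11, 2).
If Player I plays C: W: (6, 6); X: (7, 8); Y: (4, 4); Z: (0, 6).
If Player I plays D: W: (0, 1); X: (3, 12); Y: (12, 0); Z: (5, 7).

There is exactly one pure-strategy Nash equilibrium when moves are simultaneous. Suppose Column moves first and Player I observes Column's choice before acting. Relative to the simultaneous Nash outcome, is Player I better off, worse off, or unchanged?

better off

Backward induction with Column moving first.
- W: Player I compares 7, 10, 6, 0 and picks B; Column would get 9.
- X: Player I compares 4, 1, 7, 3 and picks C; Column would get 8.
- Y: Player I compares 10, 0, 4, 12 and picks D; Column would get 0.
- Z: Player I compares 12, 11, 0, 5 and picks A; Column would get 7.
Maximizing over 9, 8, 0, 7, Column chooses W. Subgame-perfect outcome: (B, W) with payoffs (10, 9).
Now find the simultaneous Nash equilibrium.
Player I's best replies: W→B; X→C; Y→D; Z→A.
Column's best replies: A→Y; B→Y; C→X; D→X.
The unique mutual best reply is (C, X), giving (7, 8).
Player I earns 10 sequentially versus 7 at the Nash outcome: better off.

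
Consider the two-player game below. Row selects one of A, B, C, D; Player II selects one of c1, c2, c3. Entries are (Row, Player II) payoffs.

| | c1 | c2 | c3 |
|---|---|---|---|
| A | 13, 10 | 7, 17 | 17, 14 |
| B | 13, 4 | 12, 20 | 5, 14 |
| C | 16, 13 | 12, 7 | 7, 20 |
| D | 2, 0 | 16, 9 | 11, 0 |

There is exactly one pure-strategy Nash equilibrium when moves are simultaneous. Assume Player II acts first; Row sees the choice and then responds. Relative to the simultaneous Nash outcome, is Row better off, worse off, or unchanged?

Solve by backward induction (Player II leads).
- c1: BR = C, leader payoff 13.
- c2: BR = D, leader payoff 9.
- c3: BR = A, leader payoff 14.
Maximizing over 13, 9, 14, Player II chooses c3. Subgame-perfect outcome: (A, c3) with payoffs (17, 14).
Now find the simultaneous Nash equilibrium.
Row's best replies: c1→C; c2→D; c3→A.
Player II's best replies: A→c2; B→c2; C→c3; D→c2.
Only (D, c2) has each player best-responding; Nash payoffs (16, 9).
Row earns 17 sequentially versus 16 at the Nash outcome: better off.

better off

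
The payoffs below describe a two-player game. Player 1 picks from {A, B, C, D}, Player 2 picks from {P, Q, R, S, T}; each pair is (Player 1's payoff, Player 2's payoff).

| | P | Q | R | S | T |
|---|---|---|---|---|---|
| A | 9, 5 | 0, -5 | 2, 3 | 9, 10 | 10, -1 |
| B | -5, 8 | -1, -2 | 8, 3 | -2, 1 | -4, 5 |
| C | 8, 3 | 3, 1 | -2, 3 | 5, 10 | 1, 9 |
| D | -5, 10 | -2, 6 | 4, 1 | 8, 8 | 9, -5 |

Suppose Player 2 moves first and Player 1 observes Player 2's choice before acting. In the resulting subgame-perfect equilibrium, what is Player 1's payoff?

9

Player 1 best-responds to each possible Player 2 move:
- P: BR = A, leader payoff 5.
- Q: BR = C, leader payoff 1.
- R: BR = B, leader payoff 3.
- S: BR = A, leader payoff 10.
- T: BR = A, leader payoff -1.
Maximizing over 5, 1, 3, 10, -1, Player 2 chooses S. Subgame-perfect outcome: (A, S) with payoffs (9, 10).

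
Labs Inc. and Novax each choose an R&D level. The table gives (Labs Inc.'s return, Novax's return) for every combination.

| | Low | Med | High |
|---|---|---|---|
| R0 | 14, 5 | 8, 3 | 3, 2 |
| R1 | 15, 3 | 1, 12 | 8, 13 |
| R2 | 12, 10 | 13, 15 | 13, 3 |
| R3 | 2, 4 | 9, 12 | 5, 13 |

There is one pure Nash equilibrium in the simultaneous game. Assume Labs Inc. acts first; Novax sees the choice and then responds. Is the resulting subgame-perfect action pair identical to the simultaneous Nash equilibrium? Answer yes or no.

no

Solve by backward induction (Labs Inc. leads).
- R0: Novax compares 5, 3, 2 and picks Low; Labs Inc. would get 14.
- R1: Novax compares 3, 12, 13 and picks High; Labs Inc. would get 8.
- R2: Novax compares 10, 15, 3 and picks Med; Labs Inc. would get 13.
- R3: Novax compares 4, 12, 13 and picks High; Labs Inc. would get 5.
Maximizing over 14, 8, 13, 5, Labs Inc. chooses R0. Subgame-perfect outcome: (R0, Low) with payoffs (14, 5).
For the simultaneous game, intersect best replies.
Labs Inc.'s best replies: Low→R1; Med→R2; High→R2.
Novax's best replies: R0→Low; R1→High; R2→Med; R3→High.
Only (R2, Med) has each player best-responding; Nash payoffs (13, 15).
Sequential outcome (R0, Low) differs from the Nash profile (R2, Med).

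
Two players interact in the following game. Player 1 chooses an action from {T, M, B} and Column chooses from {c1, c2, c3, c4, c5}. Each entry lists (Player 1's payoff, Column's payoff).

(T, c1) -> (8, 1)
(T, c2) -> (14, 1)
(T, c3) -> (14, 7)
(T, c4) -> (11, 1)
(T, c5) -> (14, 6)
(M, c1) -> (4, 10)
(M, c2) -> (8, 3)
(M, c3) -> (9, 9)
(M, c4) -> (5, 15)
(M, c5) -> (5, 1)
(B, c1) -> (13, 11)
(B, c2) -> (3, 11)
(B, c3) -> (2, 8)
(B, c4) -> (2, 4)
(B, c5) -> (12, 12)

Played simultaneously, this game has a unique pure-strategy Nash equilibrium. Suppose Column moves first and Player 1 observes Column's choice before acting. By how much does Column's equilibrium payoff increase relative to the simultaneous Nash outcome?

Work backward from Player 1's decision.
- c1 → Player 1 plays B (best of 8, 4, 13); Column gets 11.
- c2 → Player 1 plays T (best of 14, 8, 3); Column gets 1.
- c3 → Player 1 plays T (best of 14, 9, 2); Column gets 7.
- c4 → Player 1 plays T (best of 11, 5, 2); Column gets 1.
- c5 → Player 1 plays T (best of 14, 5, 12); Column gets 6.
Among 11, 1, 7, 1, 6, the best is 11 at c1. Subgame-perfect outcome: (B, c1) with payoffs (13, 11).
Under simultaneous play:
Player 1's best replies: c1→B; c2→T; c3→T; c4→T; c5→T.
Column's best replies: T→c3; M→c4; B→c5.
The unique mutual best reply is (T, c3), giving (14, 7).
Column's commitment gain: 11 − 7 = 4.

4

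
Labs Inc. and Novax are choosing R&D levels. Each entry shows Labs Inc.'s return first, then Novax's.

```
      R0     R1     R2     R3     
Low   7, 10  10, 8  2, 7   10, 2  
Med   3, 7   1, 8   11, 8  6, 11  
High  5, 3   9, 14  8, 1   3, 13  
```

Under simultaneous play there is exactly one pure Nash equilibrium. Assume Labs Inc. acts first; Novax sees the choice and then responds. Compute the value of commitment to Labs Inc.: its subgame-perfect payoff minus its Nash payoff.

Novax best-responds to each possible Labs Inc. move:
- Low: Novax compares 10, 8, 7, 2 and picks R0; Labs Inc. would get 7.
- Med: Novax compares 7, 8, 8, 11 and picks R3; Labs Inc. would get 6.
- High: Novax compares 3, 14, 1, 13 and picks R1; Labs Inc. would get 9.
Maximizing over 7, 6, 9, Labs Inc. chooses High. Subgame-perfect outcome: (High, R1) with payoffs (9, 14).
Under simultaneous play:
Labs Inc.'s best replies: R0→Low; R1→Low; R2→Med; R3→Low.
Novax's best replies: Low→R0; Med→R3; High→R1.
The unique mutual best reply is (Low, R0), giving (7, 10).
Labs Inc.'s commitment gain: 9 − 7 = 2.

2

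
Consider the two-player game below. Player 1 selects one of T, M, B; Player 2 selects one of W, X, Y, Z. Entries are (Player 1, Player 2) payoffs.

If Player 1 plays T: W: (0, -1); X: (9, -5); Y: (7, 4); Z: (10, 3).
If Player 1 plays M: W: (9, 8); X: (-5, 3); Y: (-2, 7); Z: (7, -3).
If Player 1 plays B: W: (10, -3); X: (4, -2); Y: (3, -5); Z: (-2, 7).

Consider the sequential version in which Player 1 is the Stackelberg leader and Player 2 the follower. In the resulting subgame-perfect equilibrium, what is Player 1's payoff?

Work backward from Player 2's decision.
- T: BR = Y, leader payoff 7.
- M: BR = W, leader payoff 9.
- B: BR = Z, leader payoff -2.
Among 7, 9, -2, the best is 9 at M. Subgame-perfect outcome: (M, W) with payoffs (9, 8).

9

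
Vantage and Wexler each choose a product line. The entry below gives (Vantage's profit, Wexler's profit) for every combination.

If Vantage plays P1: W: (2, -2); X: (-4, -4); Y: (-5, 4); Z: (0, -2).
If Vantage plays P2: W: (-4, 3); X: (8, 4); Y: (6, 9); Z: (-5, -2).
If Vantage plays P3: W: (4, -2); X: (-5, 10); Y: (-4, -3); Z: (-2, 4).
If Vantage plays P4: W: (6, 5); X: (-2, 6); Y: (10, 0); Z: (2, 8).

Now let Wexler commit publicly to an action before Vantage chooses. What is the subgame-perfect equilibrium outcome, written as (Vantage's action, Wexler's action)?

(P4, Z)

Solve by backward induction (Wexler leads).
- W → Vantage plays P4 (best of 2, -4, 4, 6); Wexler gets 5.
- X → Vantage plays P2 (best of -4, 8, -5, -2); Wexler gets 4.
- Y → Vantage plays P4 (best of -5, 6, -4, 10); Wexler gets 0.
- Z → Vantage plays P4 (best of 0, -5, -2, 2); Wexler gets 8.
Wexler's induced payoffs are 5, 4, 0, 8, so Wexler commits to Z. Subgame-perfect outcome: (P4, Z) with payoffs (2, 8).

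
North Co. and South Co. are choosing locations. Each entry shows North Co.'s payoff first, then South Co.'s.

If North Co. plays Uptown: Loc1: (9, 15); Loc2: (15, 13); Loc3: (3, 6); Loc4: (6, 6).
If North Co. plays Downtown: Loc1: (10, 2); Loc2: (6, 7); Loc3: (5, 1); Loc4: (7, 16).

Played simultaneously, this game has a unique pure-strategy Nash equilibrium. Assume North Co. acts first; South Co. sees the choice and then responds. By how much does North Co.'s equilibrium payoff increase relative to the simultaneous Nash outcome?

Solve by backward induction (North Co. leads).
- Uptown: BR = Loc1, leader payoff 9.
- Downtown: BR = Loc4, leader payoff 7.
North Co.'s induced payoffs are 9, 7, so North Co. commits to Uptown. Subgame-perfect outcome: (Uptown, Loc1) with payoffs (9, 15).
For the simultaneous game, intersect best replies.
North Co.'s best replies: Loc1→Downtown; Loc2→Uptown; Loc3→Downtown; Loc4→Downtown.
South Co.'s best replies: Uptown→Loc1; Downtown→Loc4.
The unique mutual best reply is (Downtown, Loc4), giving (7, 16).
North Co.'s commitment gain: 9 − 7 = 2.

2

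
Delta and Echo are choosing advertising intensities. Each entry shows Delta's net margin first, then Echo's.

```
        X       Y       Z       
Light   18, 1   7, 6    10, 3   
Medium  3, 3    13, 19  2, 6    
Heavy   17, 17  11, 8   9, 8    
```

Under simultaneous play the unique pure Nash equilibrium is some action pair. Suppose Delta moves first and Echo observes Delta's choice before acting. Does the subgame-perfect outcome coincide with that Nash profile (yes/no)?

Solve by backward induction (Delta leads).
- Light → Echo plays Y (best of 1, 6, 3); Delta gets 7.
- Medium → Echo plays Y (best of 3, 19, 6); Delta gets 13.
- Heavy → Echo plays X (best of 17, 8, 8); Delta gets 17.
Among 7, 13, 17, the best is 17 at Heavy. Subgame-perfect outcome: (Heavy, X) with payoffs (17, 17).
For the simultaneous game, intersect best replies.
Delta's best replies: X→Light; Y→Medium; Z→Light.
Echo's best replies: Light→Y; Medium→Y; Heavy→X.
Only (Medium, Y) has each player best-responding; Nash payoffs (13, 19).
Sequential outcome (Heavy, X) differs from the Nash profile (Medium, Y).

no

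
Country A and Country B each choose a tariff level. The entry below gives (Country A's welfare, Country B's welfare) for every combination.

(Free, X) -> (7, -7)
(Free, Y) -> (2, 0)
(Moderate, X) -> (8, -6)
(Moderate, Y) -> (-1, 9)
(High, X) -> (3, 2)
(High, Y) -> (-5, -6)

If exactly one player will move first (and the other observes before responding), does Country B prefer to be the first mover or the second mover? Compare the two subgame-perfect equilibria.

If Country A leads: Country B's best replies are Free→Y, Moderate→Y, High→X; Country A's induced payoffs 2, -1, 3; outcome (High, X), payoffs (3, 2).
If Country B leads: Country A's best replies are X→Moderate, Y→Free; Country B's induced payoffs -6, 0; outcome (Free, Y), payoffs (2, 0).
Country B gets 0 moving first and 2 moving second, so Country B prefers to move second.

second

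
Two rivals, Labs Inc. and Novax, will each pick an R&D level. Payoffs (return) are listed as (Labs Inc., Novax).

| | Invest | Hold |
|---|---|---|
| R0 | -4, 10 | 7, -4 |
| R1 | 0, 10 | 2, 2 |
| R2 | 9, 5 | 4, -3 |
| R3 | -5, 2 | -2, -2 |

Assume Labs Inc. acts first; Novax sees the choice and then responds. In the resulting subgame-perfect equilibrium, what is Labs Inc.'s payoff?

Backward induction with Labs Inc. moving first.
- R0 → Novax plays Invest (best of 10, -4); Labs Inc. gets -4.
- R1 → Novax plays Invest (best of 10, 2); Labs Inc. gets 0.
- R2 → Novax plays Invest (best of 5, -3); Labs Inc. gets 9.
- R3 → Novax plays Invest (best of 2, -2); Labs Inc. gets -5.
Maximizing over -4, 0, 9, -5, Labs Inc. chooses R2. Subgame-perfect outcome: (R2, Invest) with payoffs (9, 5).

9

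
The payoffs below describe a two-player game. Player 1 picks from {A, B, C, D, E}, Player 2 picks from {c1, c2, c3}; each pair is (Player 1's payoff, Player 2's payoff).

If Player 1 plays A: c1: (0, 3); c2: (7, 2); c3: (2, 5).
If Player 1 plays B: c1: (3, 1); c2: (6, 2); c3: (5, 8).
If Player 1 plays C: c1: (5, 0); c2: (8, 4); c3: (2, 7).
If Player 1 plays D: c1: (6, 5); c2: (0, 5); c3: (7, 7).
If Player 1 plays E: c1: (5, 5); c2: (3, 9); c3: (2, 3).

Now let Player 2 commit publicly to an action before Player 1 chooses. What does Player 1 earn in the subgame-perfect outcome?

7

Work backward from Player 1's decision.
- c1 → Player 1 plays D (best of 0, 3, 5, 6, 5); Player 2 gets 5.
- c2 → Player 1 plays C (best of 7, 6, 8, 0, 3); Player 2 gets 4.
- c3 → Player 1 plays D (best of 2, 5, 2, 7, 2); Player 2 gets 7.
Player 2's induced payoffs are 5, 4, 7, so Player 2 commits to c3. Subgame-perfect outcome: (D, c3) with payoffs (7, 7).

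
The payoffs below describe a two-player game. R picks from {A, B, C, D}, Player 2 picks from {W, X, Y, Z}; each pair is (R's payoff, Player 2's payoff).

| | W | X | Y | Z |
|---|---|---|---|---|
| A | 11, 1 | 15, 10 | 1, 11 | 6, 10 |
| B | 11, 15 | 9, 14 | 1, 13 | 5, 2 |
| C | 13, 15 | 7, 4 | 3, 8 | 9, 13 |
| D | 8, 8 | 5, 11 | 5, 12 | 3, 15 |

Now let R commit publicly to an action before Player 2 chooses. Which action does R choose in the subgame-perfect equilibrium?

Backward induction with R moving first.
- A → Player 2 plays Y (best of 1, 10, 11, 10); R gets 1.
- B → Player 2 plays W (best of 15, 14, 13, 2); R gets 11.
- C → Player 2 plays W (best of 15, 4, 8, 13); R gets 13.
- D → Player 2 plays Z (best of 8, 11, 12, 15); R gets 3.
R's induced payoffs are 1, 11, 13, 3, so R commits to C. Subgame-perfect outcome: (C, W) with payoffs (13, 15).

C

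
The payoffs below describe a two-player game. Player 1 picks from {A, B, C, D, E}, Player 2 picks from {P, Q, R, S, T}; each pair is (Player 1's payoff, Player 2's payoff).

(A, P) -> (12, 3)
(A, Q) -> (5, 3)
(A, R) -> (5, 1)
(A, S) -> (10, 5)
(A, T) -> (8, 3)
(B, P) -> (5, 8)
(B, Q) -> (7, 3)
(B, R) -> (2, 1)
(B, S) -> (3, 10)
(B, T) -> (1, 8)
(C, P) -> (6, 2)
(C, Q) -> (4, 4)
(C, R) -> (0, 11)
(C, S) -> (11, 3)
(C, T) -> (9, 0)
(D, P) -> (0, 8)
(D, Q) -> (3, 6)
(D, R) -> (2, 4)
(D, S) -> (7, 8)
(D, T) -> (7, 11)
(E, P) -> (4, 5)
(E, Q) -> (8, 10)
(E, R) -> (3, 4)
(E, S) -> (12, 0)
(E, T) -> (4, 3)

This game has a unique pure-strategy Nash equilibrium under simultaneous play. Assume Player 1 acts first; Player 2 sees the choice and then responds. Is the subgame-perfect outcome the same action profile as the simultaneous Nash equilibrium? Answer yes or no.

no

Solve by backward induction (Player 1 leads).
- A: Player 2 compares 3, 3, 1, 5, 3 and picks S; Player 1 would get 10.
- B: Player 2 compares 8, 3, 1, 10, 8 and picks S; Player 1 would get 3.
- C: Player 2 compares 2, 4, 11, 3, 0 and picks R; Player 1 would get 0.
- D: Player 2 compares 8, 6, 4, 8, 11 and picks T; Player 1 would get 7.
- E: Player 2 compares 5, 10, 4, 0, 3 and picks Q; Player 1 would get 8.
Maximizing over 10, 3, 0, 7, 8, Player 1 chooses A. Subgame-perfect outcome: (A, S) with payoffs (10, 5).
For the simultaneous game, intersect best replies.
Player 1's best replies: P→A; Q→E; R→A; S→E; T→C.
Player 2's best replies: A→S; B→S; C→R; D→T; E→Q.
The unique mutual best reply is (E, Q), giving (8, 10).
Sequential outcome (A, S) differs from the Nash profile (E, Q).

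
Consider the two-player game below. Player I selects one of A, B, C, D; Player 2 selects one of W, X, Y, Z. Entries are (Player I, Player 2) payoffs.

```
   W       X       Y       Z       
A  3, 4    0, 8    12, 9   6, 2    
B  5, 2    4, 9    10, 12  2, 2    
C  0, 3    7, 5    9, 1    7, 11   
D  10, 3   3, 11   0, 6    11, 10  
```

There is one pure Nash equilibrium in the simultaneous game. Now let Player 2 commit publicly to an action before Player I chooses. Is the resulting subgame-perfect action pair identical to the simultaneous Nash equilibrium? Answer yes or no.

no

Solve by backward induction (Player 2 leads).
- W: BR = D, leader payoff 3.
- X: BR = C, leader payoff 5.
- Y: BR = A, leader payoff 9.
- Z: BR = D, leader payoff 10.
Maximizing over 3, 5, 9, 10, Player 2 chooses Z. Subgame-perfect outcome: (D, Z) with payoffs (11, 10).
For the simultaneous game, intersect best replies.
Player I's best replies: W→D; X→C; Y→A; Z→D.
Player 2's best replies: A→Y; B→Y; C→Z; D→X.
Only (A, Y) has each player best-responding; Nash payoffs (12, 9).
Sequential outcome (D, Z) differs from the Nash profile (A, Y).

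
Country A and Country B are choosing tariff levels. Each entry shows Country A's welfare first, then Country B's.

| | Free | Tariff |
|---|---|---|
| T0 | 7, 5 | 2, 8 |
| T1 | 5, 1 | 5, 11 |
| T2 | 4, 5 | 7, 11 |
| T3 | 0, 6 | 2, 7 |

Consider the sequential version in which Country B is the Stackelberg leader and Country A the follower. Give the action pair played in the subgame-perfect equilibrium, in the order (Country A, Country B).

Backward induction with Country B moving first.
- Free: Country A compares 7, 5, 4, 0 and picks T0; Country B would get 5.
- Tariff: Country A compares 2, 5, 7, 2 and picks T2; Country B would get 11.
Among 5, 11, the best is 11 at Tariff. Subgame-perfect outcome: (T2, Tariff) with payoffs (7, 11).

(T2, Tariff)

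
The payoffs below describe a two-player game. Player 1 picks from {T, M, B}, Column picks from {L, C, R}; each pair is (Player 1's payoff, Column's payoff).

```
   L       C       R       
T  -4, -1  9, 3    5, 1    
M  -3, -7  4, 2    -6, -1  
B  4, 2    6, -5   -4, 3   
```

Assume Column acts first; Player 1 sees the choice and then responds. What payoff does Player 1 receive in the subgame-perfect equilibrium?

9

Work backward from Player 1's decision.
- L: Player 1 compares -4, -3, 4 and picks B; Column would get 2.
- C: Player 1 compares 9, 4, 6 and picks T; Column would get 3.
- R: Player 1 compares 5, -6, -4 and picks T; Column would get 1.
Maximizing over 2, 3, 1, Column chooses C. Subgame-perfect outcome: (T, C) with payoffs (9, 3).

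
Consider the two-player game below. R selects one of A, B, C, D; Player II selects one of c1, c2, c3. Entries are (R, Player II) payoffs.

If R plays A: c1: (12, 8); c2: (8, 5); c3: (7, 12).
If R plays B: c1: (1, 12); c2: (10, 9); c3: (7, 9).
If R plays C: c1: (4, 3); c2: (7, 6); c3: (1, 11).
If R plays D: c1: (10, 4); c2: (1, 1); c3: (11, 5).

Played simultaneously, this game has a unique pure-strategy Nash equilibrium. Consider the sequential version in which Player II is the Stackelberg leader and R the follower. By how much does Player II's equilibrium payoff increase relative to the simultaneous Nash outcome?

Solve by backward induction (Player II leads).
- c1: R compares 12, 1, 4, 10 and picks A; Player II would get 8.
- c2: R compares 8, 10, 7, 1 and picks B; Player II would get 9.
- c3: R compares 7, 7, 1, 11 and picks D; Player II would get 5.
Among 8, 9, 5, the best is 9 at c2. Subgame-perfect outcome: (B, c2) with payoffs (10, 9).
Now find the simultaneous Nash equilibrium.
R's best replies: c1→A; c2→B; c3→D.
Player II's best replies: A→c3; B→c1; C→c3; D→c3.
The unique mutual best reply is (D, c3), giving (11, 5).
Player II's commitment gain: 9 − 5 = 4.

4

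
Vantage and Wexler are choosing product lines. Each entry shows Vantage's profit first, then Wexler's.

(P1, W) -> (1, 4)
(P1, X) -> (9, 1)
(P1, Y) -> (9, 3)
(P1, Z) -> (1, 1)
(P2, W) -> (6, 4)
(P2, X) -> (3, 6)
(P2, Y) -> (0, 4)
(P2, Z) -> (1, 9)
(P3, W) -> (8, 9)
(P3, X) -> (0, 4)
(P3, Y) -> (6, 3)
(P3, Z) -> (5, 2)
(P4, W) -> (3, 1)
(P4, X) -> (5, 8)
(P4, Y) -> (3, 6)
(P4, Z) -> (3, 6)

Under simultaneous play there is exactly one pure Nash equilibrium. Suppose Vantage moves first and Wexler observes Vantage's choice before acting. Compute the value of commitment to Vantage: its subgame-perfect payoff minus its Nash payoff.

Work backward from Wexler's decision.
- P1 → Wexler plays W (best of 4, 1, 3, 1); Vantage gets 1.
- P2 → Wexler plays Z (best of 4, 6, 4, 9); Vantage gets 1.
- P3 → Wexler plays W (best of 9, 4, 3, 2); Vantage gets 8.
- P4 → Wexler plays X (best of 1, 8, 6, 6); Vantage gets 5.
Among 1, 1, 8, 5, the best is 8 at P3. Subgame-perfect outcome: (P3, W) with payoffs (8, 9).
For the simultaneous game, intersect best replies.
Vantage's best replies: W→P3; X→P1; Y→P1; Z→P3.
Wexler's best replies: P1→W; P2→Z; P3→W; P4→X.
The unique mutual best reply is (P3, W), giving (8, 9).
Vantage's commitment gain: 8 − 8 = 0.

0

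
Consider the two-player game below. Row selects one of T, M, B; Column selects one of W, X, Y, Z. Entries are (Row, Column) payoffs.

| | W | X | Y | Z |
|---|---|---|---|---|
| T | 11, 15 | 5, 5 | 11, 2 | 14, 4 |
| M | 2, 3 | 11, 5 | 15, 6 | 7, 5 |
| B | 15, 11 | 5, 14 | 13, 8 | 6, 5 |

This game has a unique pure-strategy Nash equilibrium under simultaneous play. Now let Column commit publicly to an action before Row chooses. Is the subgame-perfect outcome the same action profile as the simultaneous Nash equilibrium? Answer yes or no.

no

Work backward from Row's decision.
- W: Row compares 11, 2, 15 and picks B; Column would get 11.
- X: Row compares 5, 11, 5 and picks M; Column would get 5.
- Y: Row compares 11, 15, 13 and picks M; Column would get 6.
- Z: Row compares 14, 7, 6 and picks T; Column would get 4.
Maximizing over 11, 5, 6, 4, Column chooses W. Subgame-perfect outcome: (B, W) with payoffs (15, 11).
For the simultaneous game, intersect best replies.
Row's best replies: W→B; X→M; Y→M; Z→T.
Column's best replies: T→W; M→Y; B→X.
The unique mutual best reply is (M, Y), giving (15, 6).
Sequential outcome (B, W) differs from the Nash profile (M, Y).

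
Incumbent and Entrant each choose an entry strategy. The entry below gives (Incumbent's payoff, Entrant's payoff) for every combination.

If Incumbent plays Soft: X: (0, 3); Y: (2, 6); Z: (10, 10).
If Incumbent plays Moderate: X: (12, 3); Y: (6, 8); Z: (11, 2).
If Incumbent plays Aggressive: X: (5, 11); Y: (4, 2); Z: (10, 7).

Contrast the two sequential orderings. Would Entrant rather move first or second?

If Incumbent leads: Entrant's best replies are Soft→Z, Moderate→Y, Aggressive→X; Incumbent's induced payoffs 10, 6, 5; outcome (Soft, Z), payoffs (10, 10).
If Entrant leads: Incumbent's best replies are X→Moderate, Y→Moderate, Z→Moderate; Entrant's induced payoffs 3, 8, 2; outcome (Moderate, Y), payoffs (6, 8).
Entrant gets 8 moving first and 10 moving second, so Entrant prefers to move second.

second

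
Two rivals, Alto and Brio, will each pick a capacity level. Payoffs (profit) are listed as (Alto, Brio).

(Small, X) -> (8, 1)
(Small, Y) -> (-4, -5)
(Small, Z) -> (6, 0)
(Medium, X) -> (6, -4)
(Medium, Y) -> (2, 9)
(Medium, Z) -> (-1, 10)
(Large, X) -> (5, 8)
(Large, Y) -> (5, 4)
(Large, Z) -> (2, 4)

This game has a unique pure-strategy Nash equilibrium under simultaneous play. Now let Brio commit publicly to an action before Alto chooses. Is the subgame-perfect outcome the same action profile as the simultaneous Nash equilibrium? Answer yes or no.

Solve by backward induction (Brio leads).
- X → Alto plays Small (best of 8, 6, 5); Brio gets 1.
- Y → Alto plays Large (best of -4, 2, 5); Brio gets 4.
- Z → Alto plays Small (best of 6, -1, 2); Brio gets 0.
Among 1, 4, 0, the best is 4 at Y. Subgame-perfect outcome: (Large, Y) with payoffs (5, 4).
For the simultaneous game, intersect best replies.
Alto's best replies: X→Small; Y→Large; Z→Small.
Brio's best replies: Small→X; Medium→Z; Large→X.
Only (Small, X) has each player best-responding; Nash payoffs (8, 1).
Sequential outcome (Large, Y) differs from the Nash profile (Small, X).

no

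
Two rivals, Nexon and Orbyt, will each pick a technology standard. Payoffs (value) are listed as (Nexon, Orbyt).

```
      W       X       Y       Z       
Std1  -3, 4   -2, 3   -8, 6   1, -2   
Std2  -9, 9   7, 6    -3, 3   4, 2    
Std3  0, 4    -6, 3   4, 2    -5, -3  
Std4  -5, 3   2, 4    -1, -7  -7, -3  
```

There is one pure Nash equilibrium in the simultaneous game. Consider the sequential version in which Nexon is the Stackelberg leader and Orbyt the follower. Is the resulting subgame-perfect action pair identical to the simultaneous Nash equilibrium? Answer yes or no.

no

Orbyt best-responds to each possible Nexon move:
- Std1: BR = Y, leader payoff -8.
- Std2: BR = W, leader payoff -9.
- Std3: BR = W, leader payoff 0.
- Std4: BR = X, leader payoff 2.
Maximizing over -8, -9, 0, 2, Nexon chooses Std4. Subgame-perfect outcome: (Std4, X) with payoffs (2, 4).
For the simultaneous game, intersect best replies.
Nexon's best replies: W→Std3; X→Std2; Y→Std3; Z→Std2.
Orbyt's best replies: Std1→Y; Std2→W; Std3→W; Std4→X.
The unique mutual best reply is (Std3, W), giving (0, 4).
Sequential outcome (Std4, X) differs from the Nash profile (Std3, W).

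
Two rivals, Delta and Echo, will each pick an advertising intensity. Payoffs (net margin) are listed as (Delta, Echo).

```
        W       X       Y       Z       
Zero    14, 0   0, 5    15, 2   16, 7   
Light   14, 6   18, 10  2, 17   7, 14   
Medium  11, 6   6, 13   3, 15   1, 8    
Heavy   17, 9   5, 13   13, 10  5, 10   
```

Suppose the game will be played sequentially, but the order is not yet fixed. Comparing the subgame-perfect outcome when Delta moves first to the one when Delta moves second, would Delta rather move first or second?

second

If Delta leads: Echo's best replies are Zero→Z, Light→Y, Medium→Y, Heavy→X; Delta's induced payoffs 16, 2, 3, 5; outcome (Zero, Z), payoffs (16, 7).
If Echo leads: Delta's best replies are W→Heavy, X→Light, Y→Zero, Z→Zero; Echo's induced payoffs 9, 10, 2, 7; outcome (Light, X), payoffs (18, 10).
Delta gets 16 moving first and 18 moving second, so Delta prefers to move second.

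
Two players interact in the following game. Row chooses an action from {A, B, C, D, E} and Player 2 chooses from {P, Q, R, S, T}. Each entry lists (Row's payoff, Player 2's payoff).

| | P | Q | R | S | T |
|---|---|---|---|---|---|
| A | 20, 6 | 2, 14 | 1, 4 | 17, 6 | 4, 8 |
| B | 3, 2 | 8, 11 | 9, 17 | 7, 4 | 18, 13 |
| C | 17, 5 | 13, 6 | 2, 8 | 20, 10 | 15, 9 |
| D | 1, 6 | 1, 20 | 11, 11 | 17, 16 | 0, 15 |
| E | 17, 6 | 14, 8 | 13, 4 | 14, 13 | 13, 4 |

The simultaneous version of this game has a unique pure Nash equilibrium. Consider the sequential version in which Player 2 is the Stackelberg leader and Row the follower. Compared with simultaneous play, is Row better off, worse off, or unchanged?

worse off

Row best-responds to each possible Player 2 move:
- P → Row plays A (best of 20, 3, 17, 1, 17); Player 2 gets 6.
- Q → Row plays E (best of 2, 8, 13, 1, 14); Player 2 gets 8.
- R → Row plays E (best of 1, 9, 2, 11, 13); Player 2 gets 4.
- S → Row plays C (best of 17, 7, 20, 17, 14); Player 2 gets 10.
- T → Row plays B (best of 4, 18, 15, 0, 13); Player 2 gets 13.
Maximizing over 6, 8, 4, 10, 13, Player 2 chooses T. Subgame-perfect outcome: (B, T) with payoffs (18, 13).
For the simultaneous game, intersect best replies.
Row's best replies: P→A; Q→E; R→E; S→C; T→B.
Player 2's best replies: A→Q; B→R; C→S; D→Q; E→S.
Only (C, S) has each player best-responding; Nash payoffs (20, 10).
Row earns 18 sequentially versus 20 at the Nash outcome: worse off.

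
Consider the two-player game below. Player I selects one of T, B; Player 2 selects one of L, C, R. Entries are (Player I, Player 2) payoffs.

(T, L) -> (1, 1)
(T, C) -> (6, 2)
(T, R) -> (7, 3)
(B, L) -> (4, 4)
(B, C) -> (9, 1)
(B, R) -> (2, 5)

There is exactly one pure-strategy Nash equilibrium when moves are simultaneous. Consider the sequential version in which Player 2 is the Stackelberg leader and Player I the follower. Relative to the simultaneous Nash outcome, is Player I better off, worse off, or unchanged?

worse off

Backward induction with Player 2 moving first.
- L: Player I compares 1, 4 and picks B; Player 2 would get 4.
- C: Player I compares 6, 9 and picks B; Player 2 would get 1.
- R: Player I compares 7, 2 and picks T; Player 2 would get 3.
Maximizing over 4, 1, 3, Player 2 chooses L. Subgame-perfect outcome: (B, L) with payoffs (4, 4).
Now find the simultaneous Nash equilibrium.
Player I's best replies: L→B; C→B; R→T.
Player 2's best replies: T→R; B→R.
The unique mutual best reply is (T, R), giving (7, 3).
Player I earns 4 sequentially versus 7 at the Nash outcome: worse off.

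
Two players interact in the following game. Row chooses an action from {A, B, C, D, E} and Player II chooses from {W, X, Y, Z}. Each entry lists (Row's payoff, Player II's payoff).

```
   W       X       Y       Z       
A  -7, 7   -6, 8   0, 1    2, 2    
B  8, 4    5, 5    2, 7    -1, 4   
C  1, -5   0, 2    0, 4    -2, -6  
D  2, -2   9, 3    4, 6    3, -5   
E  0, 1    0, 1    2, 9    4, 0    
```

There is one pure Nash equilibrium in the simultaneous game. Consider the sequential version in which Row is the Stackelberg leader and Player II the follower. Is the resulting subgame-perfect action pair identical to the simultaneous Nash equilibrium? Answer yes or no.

Work backward from Player II's decision.
- A → Player II plays X (best of 7, 8, 1, 2); Row gets -6.
- B → Player II plays Y (best of 4, 5, 7, 4); Row gets 2.
- C → Player II plays Y (best of -5, 2, 4, -6); Row gets 0.
- D → Player II plays Y (best of -2, 3, 6, -5); Row gets 4.
- E → Player II plays Y (best of 1, 1, 9, 0); Row gets 2.
Row's induced payoffs are -6, 2, 0, 4, 2, so Row commits to D. Subgame-perfect outcome: (D, Y) with payoffs (4, 6).
Now find the simultaneous Nash equilibrium.
Row's best replies: W→B; X→D; Y→D; Z→E.
Player II's best replies: A→X; B→Y; C→Y; D→Y; E→Y.
The unique mutual best reply is (D, Y), giving (4, 6).
Sequential outcome (D, Y) coincides with the Nash profile (D, Y).

yes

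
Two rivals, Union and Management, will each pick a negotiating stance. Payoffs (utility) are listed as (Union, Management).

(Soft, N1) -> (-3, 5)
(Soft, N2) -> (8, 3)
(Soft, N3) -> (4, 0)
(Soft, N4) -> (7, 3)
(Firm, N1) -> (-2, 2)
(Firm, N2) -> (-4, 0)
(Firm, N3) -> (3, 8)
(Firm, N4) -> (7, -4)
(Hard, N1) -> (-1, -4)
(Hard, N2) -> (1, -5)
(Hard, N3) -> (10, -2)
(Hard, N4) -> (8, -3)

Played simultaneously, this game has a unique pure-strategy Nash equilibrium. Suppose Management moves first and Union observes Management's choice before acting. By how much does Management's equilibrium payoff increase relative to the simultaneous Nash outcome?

5

Work backward from Union's decision.
- N1: BR = Hard, leader payoff -4.
- N2: BR = Soft, leader payoff 3.
- N3: BR = Hard, leader payoff -2.
- N4: BR = Hard, leader payoff -3.
Maximizing over -4, 3, -2, -3, Management chooses N2. Subgame-perfect outcome: (Soft, N2) with payoffs (8, 3).
For the simultaneous game, intersect best replies.
Union's best replies: N1→Hard; N2→Soft; N3→Hard; N4→Hard.
Management's best replies: Soft→N1; Firm→N3; Hard→N3.
Only (Hard, N3) has each player best-responding; Nash payoffs (10, -2).
Management's commitment gain: 3 − -2 = 5.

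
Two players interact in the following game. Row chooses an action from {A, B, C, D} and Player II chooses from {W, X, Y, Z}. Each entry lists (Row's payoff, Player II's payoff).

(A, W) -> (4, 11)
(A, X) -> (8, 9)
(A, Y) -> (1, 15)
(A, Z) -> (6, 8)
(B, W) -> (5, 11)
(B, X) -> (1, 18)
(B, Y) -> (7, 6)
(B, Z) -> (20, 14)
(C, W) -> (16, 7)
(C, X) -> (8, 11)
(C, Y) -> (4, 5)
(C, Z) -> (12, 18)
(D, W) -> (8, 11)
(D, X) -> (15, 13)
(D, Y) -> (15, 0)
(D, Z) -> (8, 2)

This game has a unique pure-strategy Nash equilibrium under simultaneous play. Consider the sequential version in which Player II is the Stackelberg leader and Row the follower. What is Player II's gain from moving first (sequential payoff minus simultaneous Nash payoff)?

Solve by backward induction (Player II leads).
- W → Row plays C (best of 4, 5, 16, 8); Player II gets 7.
- X → Row plays D (best of 8, 1, 8, 15); Player II gets 13.
- Y → Row plays D (best of 1, 7, 4, 15); Player II gets 0.
- Z → Row plays B (best of 6, 20, 12, 8); Player II gets 14.
Player II's induced payoffs are 7, 13, 0, 14, so Player II commits to Z. Subgame-perfect outcome: (B, Z) with payoffs (20, 14).
Under simultaneous play:
Row's best replies: W→C; X→D; Y→D; Z→B.
Player II's best replies: A→Y; B→X; C→Z; D→X.
Only (D, X) has each player best-responding; Nash payoffs (15, 13).
Player II's commitment gain: 14 − 13 = 1.

1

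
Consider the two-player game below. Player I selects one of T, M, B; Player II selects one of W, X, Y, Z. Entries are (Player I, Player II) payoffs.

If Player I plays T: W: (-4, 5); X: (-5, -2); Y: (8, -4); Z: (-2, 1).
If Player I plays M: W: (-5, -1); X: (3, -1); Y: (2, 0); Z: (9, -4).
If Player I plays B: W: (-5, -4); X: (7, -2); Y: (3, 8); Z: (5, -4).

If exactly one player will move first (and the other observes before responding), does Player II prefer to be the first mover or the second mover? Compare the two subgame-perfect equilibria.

If Player I leads: Player II's best replies are T→W, M→Y, B→Y; Player I's induced payoffs -4, 2, 3; outcome (B, Y), payoffs (3, 8).
If Player II leads: Player I's best replies are W→T, X→B, Y→T, Z→M; Player II's induced payoffs 5, -2, -4, -4; outcome (T, W), payoffs (-4, 5).
Player II gets 5 moving first and 8 moving second, so Player II prefers to move second.

second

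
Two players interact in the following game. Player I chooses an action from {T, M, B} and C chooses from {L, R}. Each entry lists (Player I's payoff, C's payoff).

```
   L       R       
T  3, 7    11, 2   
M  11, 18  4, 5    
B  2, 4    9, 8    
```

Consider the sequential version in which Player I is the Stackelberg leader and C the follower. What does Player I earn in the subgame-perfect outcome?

11

Solve by backward induction (Player I leads).
- T: BR = L, leader payoff 3.
- M: BR = L, leader payoff 11.
- B: BR = R, leader payoff 9.
Maximizing over 3, 11, 9, Player I chooses M. Subgame-perfect outcome: (M, L) with payoffs (11, 18).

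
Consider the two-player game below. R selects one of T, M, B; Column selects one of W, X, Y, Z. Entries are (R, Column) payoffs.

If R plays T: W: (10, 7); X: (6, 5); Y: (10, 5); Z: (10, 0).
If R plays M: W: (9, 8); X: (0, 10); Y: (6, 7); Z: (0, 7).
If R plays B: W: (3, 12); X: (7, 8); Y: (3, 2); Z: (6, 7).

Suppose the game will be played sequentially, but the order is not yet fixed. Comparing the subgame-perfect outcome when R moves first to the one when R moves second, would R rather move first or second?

first

If R leads: Column's best replies are T→W, M→X, B→W; R's induced payoffs 10, 0, 3; outcome (T, W), payoffs (10, 7).
If Column leads: R's best replies are W→T, X→B, Y→T, Z→T; Column's induced payoffs 7, 8, 5, 0; outcome (B, X), payoffs (7, 8).
R gets 10 moving first and 7 moving second, so R prefers to move first.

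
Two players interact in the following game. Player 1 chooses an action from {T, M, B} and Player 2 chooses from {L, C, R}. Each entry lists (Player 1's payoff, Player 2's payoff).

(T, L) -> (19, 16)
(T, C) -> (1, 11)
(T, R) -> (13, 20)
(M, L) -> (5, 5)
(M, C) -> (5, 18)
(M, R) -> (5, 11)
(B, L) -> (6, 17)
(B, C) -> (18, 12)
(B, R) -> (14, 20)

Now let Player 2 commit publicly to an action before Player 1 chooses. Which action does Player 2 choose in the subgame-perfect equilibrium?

Player 1 best-responds to each possible Player 2 move:
- L: Player 1 compares 19, 5, 6 and picks T; Player 2 would get 16.
- C: Player 1 compares 1, 5, 18 and picks B; Player 2 would get 12.
- R: Player 1 compares 13, 5, 14 and picks B; Player 2 would get 20.
Among 16, 12, 20, the best is 20 at R. Subgame-perfect outcome: (B, R) with payoffs (14, 20).

R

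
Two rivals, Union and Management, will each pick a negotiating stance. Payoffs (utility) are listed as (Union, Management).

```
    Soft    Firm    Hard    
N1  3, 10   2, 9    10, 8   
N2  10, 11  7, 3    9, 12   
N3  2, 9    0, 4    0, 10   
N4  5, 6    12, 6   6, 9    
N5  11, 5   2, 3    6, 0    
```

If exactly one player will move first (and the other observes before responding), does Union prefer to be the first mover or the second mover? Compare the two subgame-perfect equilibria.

If Union leads: Management's best replies are N1→Soft, N2→Hard, N3→Hard, N4→Hard, N5→Soft; Union's induced payoffs 3, 9, 0, 6, 11; outcome (N5, Soft), payoffs (11, 5).
If Management leads: Union's best replies are Soft→N5, Firm→N4, Hard→N1; Management's induced payoffs 5, 6, 8; outcome (N1, Hard), payoffs (10, 8).
Union gets 11 moving first and 10 moving second, so Union prefers to move first.

first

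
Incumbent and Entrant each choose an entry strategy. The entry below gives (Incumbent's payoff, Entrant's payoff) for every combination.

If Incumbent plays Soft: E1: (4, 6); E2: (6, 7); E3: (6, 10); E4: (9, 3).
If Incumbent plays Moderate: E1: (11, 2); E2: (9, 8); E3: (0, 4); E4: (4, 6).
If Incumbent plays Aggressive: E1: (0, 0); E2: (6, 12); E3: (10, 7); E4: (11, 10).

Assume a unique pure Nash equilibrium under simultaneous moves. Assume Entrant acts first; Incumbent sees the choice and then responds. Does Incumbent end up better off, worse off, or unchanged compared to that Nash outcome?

Work backward from Incumbent's decision.
- E1: Incumbent compares 4, 11, 0 and picks Moderate; Entrant would get 2.
- E2: Incumbent compares 6, 9, 6 and picks Moderate; Entrant would get 8.
- E3: Incumbent compares 6, 0, 10 and picks Aggressive; Entrant would get 7.
- E4: Incumbent compares 9, 4, 11 and picks Aggressive; Entrant would get 10.
Among 2, 8, 7, 10, the best is 10 at E4. Subgame-perfect outcome: (Aggressive, E4) with payoffs (11, 10).
Now find the simultaneous Nash equilibrium.
Incumbent's best replies: E1→Moderate; E2→Moderate; E3→Aggressive; E4→Aggressive.
Entrant's best replies: Soft→E3; Moderate→E2; Aggressive→E2.
The unique mutual best reply is (Moderate, E2), giving (9, 8).
Incumbent earns 11 sequentially versus 9 at the Nash outcome: better off.

better off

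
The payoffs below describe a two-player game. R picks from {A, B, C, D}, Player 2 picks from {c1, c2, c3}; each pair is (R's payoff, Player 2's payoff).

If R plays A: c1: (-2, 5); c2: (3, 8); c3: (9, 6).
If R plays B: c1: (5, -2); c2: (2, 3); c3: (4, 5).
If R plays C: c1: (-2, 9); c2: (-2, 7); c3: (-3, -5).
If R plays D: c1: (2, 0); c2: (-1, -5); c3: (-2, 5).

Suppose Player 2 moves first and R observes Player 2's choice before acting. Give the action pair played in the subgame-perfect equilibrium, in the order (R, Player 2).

Backward induction with Player 2 moving first.
- c1 → R plays B (best of -2, 5, -2, 2); Player 2 gets -2.
- c2 → R plays A (best of 3, 2, -2, -1); Player 2 gets 8.
- c3 → R plays A (best of 9, 4, -3, -2); Player 2 gets 6.
Maximizing over -2, 8, 6, Player 2 chooses c2. Subgame-perfect outcome: (A, c2) with payoffs (3, 8).

(A, c2)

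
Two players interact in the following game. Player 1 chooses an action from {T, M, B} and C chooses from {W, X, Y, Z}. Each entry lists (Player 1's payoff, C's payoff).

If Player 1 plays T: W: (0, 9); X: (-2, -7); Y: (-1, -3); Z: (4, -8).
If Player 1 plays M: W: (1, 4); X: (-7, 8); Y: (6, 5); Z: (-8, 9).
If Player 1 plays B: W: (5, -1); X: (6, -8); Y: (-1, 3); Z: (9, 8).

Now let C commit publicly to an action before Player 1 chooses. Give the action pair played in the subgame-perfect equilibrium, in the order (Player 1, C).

(B, Z)

Solve by backward induction (C leads).
- W → Player 1 plays B (best of 0, 1, 5); C gets -1.
- X → Player 1 plays B (best of -2, -7, 6); C gets -8.
- Y → Player 1 plays M (best of -1, 6, -1); C gets 5.
- Z → Player 1 plays B (best of 4, -8, 9); C gets 8.
C's induced payoffs are -1, -8, 5, 8, so C commits to Z. Subgame-perfect outcome: (B, Z) with payoffs (9, 8).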